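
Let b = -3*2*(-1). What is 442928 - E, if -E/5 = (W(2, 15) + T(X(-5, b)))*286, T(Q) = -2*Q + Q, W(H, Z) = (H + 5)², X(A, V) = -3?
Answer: 517288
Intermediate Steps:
b = 6 (b = -6*(-1) = 6)
W(H, Z) = (5 + H)²
T(Q) = -Q
E = -74360 (E = -5*((5 + 2)² - 1*(-3))*286 = -5*(7² + 3)*286 = -5*(49 + 3)*286 = -260*286 = -5*14872 = -74360)
442928 - E = 442928 - 1*(-74360) = 442928 + 74360 = 517288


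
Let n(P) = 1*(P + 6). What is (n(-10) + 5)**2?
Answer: 1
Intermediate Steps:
n(P) = 6 + P (n(P) = 1*(6 + P) = 6 + P)
(n(-10) + 5)**2 = ((6 - 10) + 5)**2 = (-4 + 5)**2 = 1**2 = 1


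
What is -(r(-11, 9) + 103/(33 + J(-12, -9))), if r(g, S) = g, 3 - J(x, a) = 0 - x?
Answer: 161/24 ≈ 6.7083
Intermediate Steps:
J(x, a) = 3 + x (J(x, a) = 3 - (0 - x) = 3 - (-1)*x = 3 + x)
-(r(-11, 9) + 103/(33 + J(-12, -9))) = -(-11 + 103/(33 + (3 - 12))) = -(-11 + 103/(33 - 9)) = -(-11 + 103/24) = -1*(-161/24) = 161/24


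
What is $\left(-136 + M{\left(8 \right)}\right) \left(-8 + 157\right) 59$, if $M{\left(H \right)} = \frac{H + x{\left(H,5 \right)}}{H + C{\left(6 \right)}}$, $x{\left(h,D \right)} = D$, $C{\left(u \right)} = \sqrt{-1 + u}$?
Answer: $-1180080 - 1937 \sqrt{5} \approx -1.1844 \cdot 10^{6}$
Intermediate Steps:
$M{\left(H \right)} = \frac{5 + H}{H + \sqrt{5}}$ ($M{\left(H \right)} = \frac{H + 5}{H + \sqrt{-1 + 6}} = \frac{5 + H}{H + \sqrt{5}}$)
$\left(-136 + M{\left(8 \right)}\right) \left(-8 + 157\right) 59 = \left(-136 + \frac{5 + 8}{8 + \sqrt{5}}\right) \left(-8 + 157\right) 59 = \left(-136 + \frac{1}{8 + \sqrt{5}} \cdot 13\right) 149 \cdot 59 = \left(-136 + \frac{13}{8 + \sqrt{5}}\right) 149 \cdot 59 = \left(-20264 + \frac{1937}{8 + \sqrt{5}}\right) 59 = -1195576 + \frac{114283}{8 + \sqrt{5}}$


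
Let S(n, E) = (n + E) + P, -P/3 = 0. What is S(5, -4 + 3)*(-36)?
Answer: -144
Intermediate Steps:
P = 0 (P = -3*0 = 0)
S(n, E) = E + n (S(n, E) = (n + E) + 0 = (E + n) + 0 = E + n)
S(5, -4 + 3)*(-36) = ((-4 + 3) + 5)*(-36) = (-1 + 5)*(-36) = 4*(-36) = -144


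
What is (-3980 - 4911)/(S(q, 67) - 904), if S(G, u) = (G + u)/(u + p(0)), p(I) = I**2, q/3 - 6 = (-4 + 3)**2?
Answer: 595697/60480 ≈ 9.8495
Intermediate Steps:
q = 21 (q = 18 + 3*(-4 + 3)**2 = 18 + 3*(-1)**2 = 18 + 3*1 = 18 + 3 = 21)
S(G, u) = (G + u)/u (S(G, u) = (G + u)/(u + 0**2) = (G + u)/(u + 0) = (G + u)/u)
(-3980 - 4911)/(S(q, 67) - 904) = (-3980 - 4911)/((21 + 67)/67 - 904) = -8891/((1/67)*88 - 904) = -8891/(88/67 - 904) = -8891/(-60480/67) = -8891*(-67/60480) = 595697/60480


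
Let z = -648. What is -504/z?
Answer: 7/9 ≈ 0.77778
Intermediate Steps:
-504/z = -504/(-648) = -504*(-1/648) = 7/9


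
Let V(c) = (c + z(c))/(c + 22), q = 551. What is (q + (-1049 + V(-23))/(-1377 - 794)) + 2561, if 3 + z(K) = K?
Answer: 6757152/2171 ≈ 3112.5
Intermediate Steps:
z(K) = -3 + K
V(c) = (-3 + 2*c)/(22 + c) (V(c) = (c + (-3 + c))/(c + 22) = (-3 + 2*c)/(22 + c))
(q + (-1049 + V(-23))/(-1377 - 794)) + 2561 = (551 + (-1049 + (-3 + 2*(-23))/(22 - 23))/(-1377 - 794)) + 2561 = (551 + (-1049 + (-3 - 46)/(-1))/(-2171)) + 2561 = (551 + (-1049 - 1*(-49))*(-1/2171)) + 2561 = (551 + (-1049 + 49)*(-1/2171)) + 2561 = (551 - 1000*(-1/2171)) + 2561 = (551 + 1000/2171) + 2561 = 1197221/2171 + 2561 = 6757152/2171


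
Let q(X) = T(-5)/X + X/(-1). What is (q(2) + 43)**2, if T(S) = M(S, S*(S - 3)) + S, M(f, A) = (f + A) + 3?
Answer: 13225/4 ≈ 3306.3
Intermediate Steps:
M(f, A) = 3 + A + f (M(f, A) = (A + f) + 3 = 3 + A + f)
T(S) = 3 + 2*S + S*(-3 + S) (T(S) = (3 + S*(S - 3) + S) + S = (3 + S*(-3 + S) + S) + S = (3 + S + S*(-3 + S)) + S = 3 + 2*S + S*(-3 + S))
q(X) = -X + 33/X (q(X) = (3 + (-5)**2 - 1*(-5))/X + X/(-1) = (3 + 25 + 5)/X + X*(-1) = 33/X - X = -X + 33/X)
(q(2) + 43)**2 = ((-1*2 + 33/2) + 43)**2 = ((-2 + 33*(1/2)) + 43)**2 = ((-2 + 33/2) + 43)**2 = (29/2 + 43)**2 = (115/2)**2 = 13225/4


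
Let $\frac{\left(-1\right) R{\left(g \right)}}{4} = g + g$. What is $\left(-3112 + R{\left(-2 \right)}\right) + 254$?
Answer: $-2842$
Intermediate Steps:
$R{\left(g \right)} = - 8 g$ ($R{\left(g \right)} = - 4 \left(g + g\right) = - 4 \cdot 2 g = - 8 g$)
$\left(-3112 + R{\left(-2 \right)}\right) + 254 = \left(-3112 - -16\right) + 254 = \left(-3112 + 16\right) + 254 = -3096 + 254 = -2842$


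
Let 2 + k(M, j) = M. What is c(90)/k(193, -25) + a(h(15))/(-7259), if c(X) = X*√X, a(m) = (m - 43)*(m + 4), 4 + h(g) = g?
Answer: 480/7259 + 270*√10/191 ≈ 4.5364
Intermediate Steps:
h(g) = -4 + g
k(M, j) = -2 + M
a(m) = (-43 + m)*(4 + m)
c(X) = X^(3/2)
c(90)/k(193, -25) + a(h(15))/(-7259) = 90^(3/2)/(-2 + 193) + (-172 + (-4 + 15)² - 39*(-4 + 15))/(-7259) = (270*√10)/191 + (-172 + 11² - 39*11)*(-1/7259) = (270*√10)*(1/191) + (-172 + 121 - 429)*(-1/7259) = 270*√10/191 - 480*(-1/7259) = 270*√10/191 + 480/7259 = 480/7259 + 270*√10/191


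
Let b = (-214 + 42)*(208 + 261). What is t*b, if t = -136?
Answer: 10970848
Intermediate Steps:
b = -80668 (b = -172*469 = -80668)
t*b = -136*(-80668) = 10970848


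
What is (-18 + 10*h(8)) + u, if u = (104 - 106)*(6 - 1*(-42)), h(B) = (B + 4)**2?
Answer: 1326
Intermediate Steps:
h(B) = (4 + B)**2
u = -96 (u = -2*(6 + 42) = -2*48 = -96)
(-18 + 10*h(8)) + u = (-18 + 10*(4 + 8)**2) - 96 = (-18 + 10*12**2) - 96 = (-18 + 10*144) - 96 = (-18 + 1440) - 96 = 1422 - 96 = 1326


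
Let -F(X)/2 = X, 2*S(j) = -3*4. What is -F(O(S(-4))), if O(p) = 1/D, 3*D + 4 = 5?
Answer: 6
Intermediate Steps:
D = 1/3 (D = -4/3 + (1/3)*5 = -4/3 + 5/3 = 1/3 ≈ 0.33333)
S(j) = -6 (S(j) = (-3*4)/2 = (1/2)*(-12) = -6)
O(p) = 3 (O(p) = 1/(1/3) = 3)
F(X) = -2*X
-F(O(S(-4))) = -(-2)*3 = -1*(-6) = 6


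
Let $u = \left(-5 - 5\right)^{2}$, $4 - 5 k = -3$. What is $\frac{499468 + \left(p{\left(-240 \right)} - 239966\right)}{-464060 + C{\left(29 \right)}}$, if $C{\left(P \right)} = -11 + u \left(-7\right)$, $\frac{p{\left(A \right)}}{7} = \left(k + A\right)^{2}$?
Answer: $- \frac{16450293}{11619275} \approx -1.4158$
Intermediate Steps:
$k = \frac{7}{5}$ ($k = \frac{4}{5} - - \frac{3}{5} = \frac{4}{5} + \frac{3}{5} = \frac{7}{5} \approx 1.4$)
$p{\left(A \right)} = 7 \left(\frac{7}{5} + A\right)^{2}$
$u = 100$ ($u = \left(-10\right)^{2} = 100$)
$C{\left(P \right)} = -711$ ($C{\left(P \right)} = -11 + 100 \left(-7\right) = -11 - 700 = -711$)
$\frac{499468 + \left(p{\left(-240 \right)} - 239966\right)}{-464060 + C{\left(29 \right)}} = \frac{499468 - \left(239966 - \frac{7 \left(7 + 5 \left(-240\right)\right)^{2}}{25}\right)}{-464060 - 711} = \frac{499468 - \left(239966 - \frac{7 \left(7 - 1200\right)^{2}}{25}\right)}{-464771} = \left(499468 - \left(239966 - \frac{7 \left(-1193\right)^{2}}{25}\right)\right) \left(- \frac{1}{464771}\right) = \left(499468 + \left(\frac{7}{25} \cdot 1423249 - 239966\right)\right) \left(- \frac{1}{464771}\right) = \left(499468 + \left(\frac{9962743}{25} - 239966\right)\right) \left(- \frac{1}{464771}\right) = \left(499468 + \frac{3963593}{25}\right) \left(- \frac{1}{464771}\right) = \frac{16450293}{25} \left(- \frac{1}{464771}\right) = - \frac{16450293}{11619275}$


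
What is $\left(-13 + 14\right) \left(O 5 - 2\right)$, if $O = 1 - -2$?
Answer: $13$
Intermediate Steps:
$O = 3$ ($O = 1 + 2 = 3$)
$\left(-13 + 14\right) \left(O 5 - 2\right) = \left(-13 + 14\right) \left(3 \cdot 5 - 2\right) = 1 \left(15 - 2\right) = 1 \cdot 13 = 13$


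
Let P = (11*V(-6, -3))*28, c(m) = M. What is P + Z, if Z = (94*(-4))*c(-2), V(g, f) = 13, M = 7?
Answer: 1372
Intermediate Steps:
c(m) = 7
P = 4004 (P = (11*13)*28 = 143*28 = 4004)
Z = -2632 (Z = (94*(-4))*7 = -376*7 = -2632)
P + Z = 4004 - 2632 = 1372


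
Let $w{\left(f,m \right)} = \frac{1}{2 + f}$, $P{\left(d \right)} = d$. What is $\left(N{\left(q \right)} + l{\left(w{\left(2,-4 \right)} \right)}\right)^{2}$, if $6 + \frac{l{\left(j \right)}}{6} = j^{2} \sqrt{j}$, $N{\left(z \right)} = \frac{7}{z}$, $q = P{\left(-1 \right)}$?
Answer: $\frac{469225}{256} \approx 1832.9$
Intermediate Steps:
$q = -1$
$l{\left(j \right)} = -36 + 6 j^{\frac{5}{2}}$ ($l{\left(j \right)} = -36 + 6 j^{2} \sqrt{j} = -36 + 6 j^{\frac{5}{2}}$)
$\left(N{\left(q \right)} + l{\left(w{\left(2,-4 \right)} \right)}\right)^{2} = \left(\frac{7}{-1} - \left(36 - 6 \left(\frac{1}{2 + 2}\right)^{\frac{5}{2}}\right)\right)^{2} = \left(7 \left(-1\right) - \left(36 - 6 \left(\frac{1}{4}\right)^{\frac{5}{2}}\right)\right)^{2} = \left(-7 - \left(36 - \frac{6}{32}\right)\right)^{2} = \left(-7 + \left(-36 + 6 \cdot \frac{1}{32}\right)\right)^{2} = \left(-7 + \left(-36 + \frac{3}{16}\right)\right)^{2} = \left(-7 - \frac{573}{16}\right)^{2} = \left(- \frac{685}{16}\right)^{2} = \frac{469225}{256}$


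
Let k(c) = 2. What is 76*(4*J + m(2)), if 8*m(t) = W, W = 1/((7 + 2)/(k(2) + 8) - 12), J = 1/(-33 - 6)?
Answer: -4161/481 ≈ -8.6507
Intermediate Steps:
J = -1/39 (J = 1/(-39) = -1/39 ≈ -0.025641)
W = -10/111 (W = 1/((7 + 2)/(2 + 8) - 12) = 1/(9/10 - 12) = 1/(-111/10) = -10/111 ≈ -0.090090)
m(t) = -5/444 (m(t) = (⅛)*(-10/111) = -5/444)
76*(4*J + m(2)) = 76*(4*(-1/39) - 5/444) = 76*(-4/39 - 5/444) = 76*(-219/1924) = -4161/481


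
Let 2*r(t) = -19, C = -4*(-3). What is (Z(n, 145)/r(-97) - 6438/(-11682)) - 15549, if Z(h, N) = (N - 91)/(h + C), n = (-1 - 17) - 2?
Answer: -1150314971/73986 ≈ -15548.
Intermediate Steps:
n = -20 (n = -18 - 2 = -20)
C = 12
Z(h, N) = (-91 + N)/(12 + h) (Z(h, N) = (N - 91)/(h + 12) = (-91 + N)/(12 + h))
r(t) = -19/2 (r(t) = (½)*(-19) = -19/2)
(Z(n, 145)/r(-97) - 6438/(-11682)) - 15549 = (((-91 + 145)/(12 - 20))/(-19/2) - 6438/(-11682)) - 15549 = ((54/(-8))*(-2/19) - 6438*(-1/11682)) - 15549 = (-⅛*54*(-2/19) + 1073/1947) - 15549 = (-27/4*(-2/19) + 1073/1947) - 15549 = (27/38 + 1073/1947) - 15549 = 93343/73986 - 15549 = -1150314971/73986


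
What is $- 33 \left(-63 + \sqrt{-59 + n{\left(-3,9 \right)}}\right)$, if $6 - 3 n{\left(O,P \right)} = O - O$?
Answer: $2079 - 33 i \sqrt{57} \approx 2079.0 - 249.14 i$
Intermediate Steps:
$n{\left(O,P \right)} = 2$ ($n{\left(O,P \right)} = 2 - \frac{O - O}{3} = 2 - 0 = 2 + 0 = 2$)
$- 33 \left(-63 + \sqrt{-59 + n{\left(-3,9 \right)}}\right) = - 33 \left(-63 + \sqrt{-59 + 2}\right) = - 33 \left(-63 + \sqrt{-57}\right) = - 33 \left(-63 + i \sqrt{57}\right) = 2079 - 33 i \sqrt{57}$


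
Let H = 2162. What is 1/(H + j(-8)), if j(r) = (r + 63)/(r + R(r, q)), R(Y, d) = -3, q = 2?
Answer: 1/2157 ≈ 0.00046361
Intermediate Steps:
j(r) = (63 + r)/(-3 + r) (j(r) = (r + 63)/(r - 3) = (63 + r)/(-3 + r))
1/(H + j(-8)) = 1/(2162 + (63 - 8)/(-3 - 8)) = 1/(2162 + 55/(-11)) = 1/(2162 - 1/11*55) = 1/(2162 - 5) = 1/2157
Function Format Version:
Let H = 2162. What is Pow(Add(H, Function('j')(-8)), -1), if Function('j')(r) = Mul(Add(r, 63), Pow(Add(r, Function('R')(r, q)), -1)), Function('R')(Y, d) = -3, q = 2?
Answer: Rational(1, 2157) ≈ 0.00046361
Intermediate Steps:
Function('j')(r) = Mul(Pow(Add(-3, r), -1), Add(63, r)) (Function('j')(r) = Mul(Add(r, 63), Pow(Add(r, -3), -1)) = Mul(Add(63, r), Pow(Add(-3, r), -1)) = Mul(Pow(Add(-3, r), -1), Add(63, r)))
Pow(Add(H, Function('j')(-8)), -1) = Pow(Add(2162, Mul(Pow(Add(-3, -8), -1), Add(63, -8))), -1) = Pow(Add(2162, Mul(Pow(-11, -1), 55)), -1) = Pow(Add(2162, Mul(Rational(-1, 11), 55)), -1) = Pow(Add(2162, -5), -1) = Pow(2157, -1) = Rational(1, 2157)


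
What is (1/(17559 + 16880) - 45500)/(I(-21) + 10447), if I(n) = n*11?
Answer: -1566974499/351828824 ≈ -4.4538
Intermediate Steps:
I(n) = 11*n
(1/(17559 + 16880) - 45500)/(I(-21) + 10447) = (1/(17559 + 16880) - 45500)/(11*(-21) + 10447) = (1/34439 - 45500)/(-231 + 10447) = (1/34439 - 45500)/10216 = -1566974499/34439*1/10216 = -1566974499/351828824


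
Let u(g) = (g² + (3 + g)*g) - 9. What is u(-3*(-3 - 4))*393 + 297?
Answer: 368145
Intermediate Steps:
u(g) = -9 + g² + g*(3 + g) (u(g) = (g² + g*(3 + g)) - 9 = -9 + g² + g*(3 + g))
u(-3*(-3 - 4))*393 + 297 = (-9 + 2*(-3*(-3 - 4))² + 3*(-3*(-3 - 4)))*393 + 297 = (-9 + 2*(-3*(-7))² + 3*(-3*(-7)))*393 + 297 = (-9 + 2*21² + 3*21)*393 + 297 = (-9 + 2*441 + 63)*393 + 297 = (-9 + 882 + 63)*393 + 297 = 936*393 + 297 = 367848 + 297 = 368145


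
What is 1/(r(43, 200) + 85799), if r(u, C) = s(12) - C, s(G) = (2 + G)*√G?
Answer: 28533/2442395483 - 28*√3/7327186449 ≈ 1.1676e-5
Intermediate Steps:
s(G) = √G*(2 + G)
r(u, C) = -C + 28*√3 (r(u, C) = √12*(2 + 12) - C = (2*√3)*14 - C = 28*√3 - C = -C + 28*√3)
1/(r(43, 200) + 85799) = 1/((-1*200 + 28*√3) + 85799) = 1/((-200 + 28*√3) + 85799) = 1/(85599 + 28*√3)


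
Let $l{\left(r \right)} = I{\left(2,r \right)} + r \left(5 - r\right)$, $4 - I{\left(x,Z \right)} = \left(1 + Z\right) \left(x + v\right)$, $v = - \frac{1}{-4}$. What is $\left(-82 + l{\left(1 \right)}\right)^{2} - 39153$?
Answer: $- \frac{131963}{4} \approx -32991.0$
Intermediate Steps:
$v = \frac{1}{4}$ ($v = \left(-1\right) \left(- \frac{1}{4}\right) = \frac{1}{4} \approx 0.25$)
$I{\left(x,Z \right)} = 4 - \left(1 + Z\right) \left(\frac{1}{4} + x\right)$ ($I{\left(x,Z \right)} = 4 - \left(1 + Z\right) \left(x + \frac{1}{4}\right) = 4 - \left(1 + Z\right) \left(\frac{1}{4} + x\right)$)
$l{\left(r \right)} = \frac{7}{4} - \frac{9 r}{4} + r \left(5 - r\right)$ ($l{\left(r \right)} = \left(\frac{15}{4} - 2 - \frac{r}{4} - r 2\right) + r \left(5 - r\right) = \left(\frac{15}{4} - 2 - \frac{r}{4} - 2 r\right) + r \left(5 - r\right) = \left(\frac{7}{4} - \frac{9 r}{4}\right) + r \left(5 - r\right) = \frac{7}{4} - \frac{9 r}{4} + r \left(5 - r\right)$)
$\left(-82 + l{\left(1 \right)}\right)^{2} - 39153 = \left(-82 + \left(\frac{7}{4} - 1^{2} + \frac{11}{4} \cdot 1\right)\right)^{2} - 39153 = \left(-82 + \left(\frac{7}{4} - 1 + \frac{11}{4}\right)\right)^{2} - 39153 = \left(-82 + \frac{7}{2}\right)^{2} - 39153 = \left(- \frac{157}{2}\right)^{2} - 39153 = \frac{24649}{4} - 39153 = - \frac{131963}{4}$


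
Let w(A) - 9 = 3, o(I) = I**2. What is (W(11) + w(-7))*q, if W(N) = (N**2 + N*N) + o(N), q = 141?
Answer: 52875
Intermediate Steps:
w(A) = 12 (w(A) = 9 + 3 = 12)
W(N) = 3*N**2 (W(N) = (N**2 + N*N) + N**2 = (N**2 + N**2) + N**2 = 2*N**2 + N**2 = 3*N**2)
(W(11) + w(-7))*q = (3*11**2 + 12)*141 = (3*121 + 12)*141 = (363 + 12)*141 = 375*141 = 52875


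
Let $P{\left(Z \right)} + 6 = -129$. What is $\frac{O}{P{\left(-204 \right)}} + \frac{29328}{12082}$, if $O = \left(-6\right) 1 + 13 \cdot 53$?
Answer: $- \frac{2146363}{815535} \approx -2.6318$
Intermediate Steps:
$P{\left(Z \right)} = -135$ ($P{\left(Z \right)} = -6 - 129 = -135$)
$O = 683$ ($O = -6 + 689 = 683$)
$\frac{O}{P{\left(-204 \right)}} + \frac{29328}{12082} = \frac{683}{-135} + \frac{29328}{12082} = 683 \left(- \frac{1}{135}\right) + 29328 \cdot \frac{1}{12082} = - \frac{683}{135} + \frac{14664}{6041} = - \frac{2146363}{815535}$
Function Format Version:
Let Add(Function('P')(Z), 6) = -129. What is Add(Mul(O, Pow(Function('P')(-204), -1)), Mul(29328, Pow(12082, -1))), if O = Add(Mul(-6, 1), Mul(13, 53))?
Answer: Rational(-2146363, 815535) ≈ -2.6318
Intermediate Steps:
Function('P')(Z) = -135 (Function('P')(Z) = Add(-6, -129) = -135)
O = 683 (O = Add(-6, 689) = 683)
Add(Mul(O, Pow(Function('P')(-204), -1)), Mul(29328, Pow(12082, -1))) = Add(Mul(683, Pow(-135, -1)), Mul(29328, Pow(12082, -1))) = Add(Mul(683, Rational(-1, 135)), Mul(29328, Rational(1, 12082))) = Add(Rational(-683, 135), Rational(14664, 6041)) = Rational(-2146363, 815535)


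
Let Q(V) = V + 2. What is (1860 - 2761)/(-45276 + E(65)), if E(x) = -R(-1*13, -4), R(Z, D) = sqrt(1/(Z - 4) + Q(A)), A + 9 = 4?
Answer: 173373123/8712143761 - 901*I*sqrt(221)/17424287522 ≈ 0.0199 - 7.6872e-7*I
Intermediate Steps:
A = -5 (A = -9 + 4 = -5)
Q(V) = 2 + V
R(Z, D) = sqrt(-3 + 1/(-4 + Z)) (R(Z, D) = sqrt(1/(Z - 4) + (2 - 5)) = sqrt(1/(-4 + Z) - 3) = sqrt(-3 + 1/(-4 + Z)))
E(x) = -2*I*sqrt(221)/17 (E(x) = -sqrt((13 - (-3)*13)/(-4 - 1*13)) = -sqrt((13 - 3*(-13))/(-4 - 13)) = -sqrt((13 + 39)/(-17)) = -sqrt(-1/17*52) = -sqrt(-52/17) = -2*I*sqrt(221)/17)
(1860 - 2761)/(-45276 + E(65)) = (1860 - 2761)/(-45276 - 2*I*sqrt(221)/17) = -901/(-45276 - 2*I*sqrt(221)/17)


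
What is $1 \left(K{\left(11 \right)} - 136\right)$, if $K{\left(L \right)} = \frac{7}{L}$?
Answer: $- \frac{1489}{11} \approx -135.36$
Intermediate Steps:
$1 \left(K{\left(11 \right)} - 136\right) = 1 \left(\frac{7}{11} - 136\right) = 1 \left(- \frac{1489}{11}\right) = - \frac{1489}{11}$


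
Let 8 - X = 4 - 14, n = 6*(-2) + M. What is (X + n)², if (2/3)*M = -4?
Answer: 0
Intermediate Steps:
M = -6 (M = (3/2)*(-4) = -6)
n = -18 (n = 6*(-2) - 6 = -12 - 6 = -18)
X = 18 (X = 8 - (4 - 14) = 8 - 1*(-10) = 8 + 10 = 18)
(X + n)² = (18 - 18)² = 0² = 0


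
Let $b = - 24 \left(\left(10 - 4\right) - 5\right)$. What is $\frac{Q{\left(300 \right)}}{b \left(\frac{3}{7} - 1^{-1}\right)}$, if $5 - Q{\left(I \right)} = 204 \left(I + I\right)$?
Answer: $- \frac{856765}{96} \approx -8924.6$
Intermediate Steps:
$Q{\left(I \right)} = 5 - 408 I$ ($Q{\left(I \right)} = 5 - 204 \left(I + I\right) = 5 - 204 \cdot 2 I = 5 - 408 I$)
$b = -24$ ($b = - 24 \left(6 - 5\right) = \left(-24\right) 1 = -24$)
$\frac{Q{\left(300 \right)}}{b \left(\frac{3}{7} - 1^{-1}\right)} = \frac{5 - 122400}{\left(-24\right) \left(\frac{3}{7} - 1^{-1}\right)} = \frac{5 - 122400}{\left(-24\right) \left(3 \cdot \frac{1}{7} - 1\right)} = - \frac{122395}{\left(-24\right) \left(\frac{3}{7} - 1\right)} = - \frac{122395}{\left(-24\right) \left(- \frac{4}{7}\right)} = - \frac{122395}{\frac{96}{7}} = \left(-122395\right) \frac{7}{96} = - \frac{856765}{96}$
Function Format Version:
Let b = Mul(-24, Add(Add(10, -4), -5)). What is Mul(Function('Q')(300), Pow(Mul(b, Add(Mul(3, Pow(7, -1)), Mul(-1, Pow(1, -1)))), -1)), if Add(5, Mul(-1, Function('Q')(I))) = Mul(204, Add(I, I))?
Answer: Rational(-856765, 96) ≈ -8924.6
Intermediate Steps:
Function('Q')(I) = Add(5, Mul(-408, I)) (Function('Q')(I) = Add(5, Mul(-1, Mul(204, Add(I, I)))) = Add(5, Mul(-1, Mul(204, Mul(2, I)))) = Add(5, Mul(-1, Mul(408, I))) = Add(5, Mul(-408, I)))
b = -24 (b = Mul(-24, Add(6, -5)) = Mul(-24, 1) = -24)
Mul(Function('Q')(300), Pow(Mul(b, Add(Mul(3, Pow(7, -1)), Mul(-1, Pow(1, -1)))), -1)) = Mul(Add(5, Mul(-408, 300)), Pow(Mul(-24, Add(Mul(3, Pow(7, -1)), Mul(-1, Pow(1, -1)))), -1)) = Mul(Add(5, -122400), Pow(Mul(-24, Add(Mul(3, Rational(1, 7)), Mul(-1, 1))), -1)) = Mul(-122395, Pow(Mul(-24, Add(Rational(3, 7), -1)), -1)) = Mul(-122395, Pow(Mul(-24, Rational(-4, 7)), -1)) = Mul(-122395, Pow(Rational(96, 7), -1)) = Mul(-122395, Rational(7, 96)) = Rational(-856765, 96)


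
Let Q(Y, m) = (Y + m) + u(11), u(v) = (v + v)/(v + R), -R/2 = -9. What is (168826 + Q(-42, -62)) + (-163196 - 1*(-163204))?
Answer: 4893192/29 ≈ 1.6873e+5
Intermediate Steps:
R = 18 (R = -2*(-9) = 18)
u(v) = 2*v/(18 + v) (u(v) = (v + v)/(v + 18) = (2*v)/(18 + v) = 2*v/(18 + v))
Q(Y, m) = 22/29 + Y + m (Q(Y, m) = (Y + m) + 2*11/(18 + 11) = (Y + m) + 2*11/29 = (Y + m) + 2*11*(1/29) = (Y + m) + 22/29 = 22/29 + Y + m)
(168826 + Q(-42, -62)) + (-163196 - 1*(-163204)) = (168826 + (22/29 - 42 - 62)) + (-163196 - 1*(-163204)) = (168826 - 2994/29) + (-163196 + 163204) = 4892960/29 + 8 = 4893192/29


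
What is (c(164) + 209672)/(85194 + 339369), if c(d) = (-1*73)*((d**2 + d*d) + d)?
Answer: -3729116/424563 ≈ -8.7834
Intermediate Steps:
c(d) = -146*d**2 - 73*d (c(d) = -73*((d**2 + d**2) + d) = -73*(2*d**2 + d) = -73*(d + 2*d**2) = -146*d**2 - 73*d)
(c(164) + 209672)/(85194 + 339369) = (-73*164*(1 + 2*164) + 209672)/(85194 + 339369) = (-73*164*(1 + 328) + 209672)/424563 = (-73*164*329 + 209672)*(1/424563) = (-3938788 + 209672)*(1/424563) = -3729116*1/424563 = -3729116/424563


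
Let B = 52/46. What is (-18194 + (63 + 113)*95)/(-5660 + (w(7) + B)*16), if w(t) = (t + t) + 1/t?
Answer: 118657/435958 ≈ 0.27218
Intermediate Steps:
w(t) = 1/t + 2*t (w(t) = 2*t + 1/t = 1/t + 2*t)
B = 26/23 (B = 52*(1/46) = 26/23 ≈ 1.1304)
(-18194 + (63 + 113)*95)/(-5660 + (w(7) + B)*16) = (-18194 + (63 + 113)*95)/(-5660 + ((1/7 + 2*7) + 26/23)*16) = (-18194 + 176*95)/(-5660 + ((⅐ + 14) + 26/23)*16) = (-18194 + 16720)/(-5660 + (99/7 + 26/23)*16) = -1474/(-5660 + (2459/161)*16) = -1474/(-5660 + 39344/161) = -1474/(-871916/161) = -1474*(-161/871916) = 118657/435958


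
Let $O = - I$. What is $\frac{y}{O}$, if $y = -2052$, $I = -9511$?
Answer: $- \frac{2052}{9511} \approx -0.21575$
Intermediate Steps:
$O = 9511$ ($O = \left(-1\right) \left(-9511\right) = 9511$)
$\frac{y}{O} = - \frac{2052}{9511}$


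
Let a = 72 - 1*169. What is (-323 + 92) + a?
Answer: -328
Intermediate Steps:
a = -97 (a = 72 - 169 = -97)
(-323 + 92) + a = (-323 + 92) - 97 = -231 - 97 = -328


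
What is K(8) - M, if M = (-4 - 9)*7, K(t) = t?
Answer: 99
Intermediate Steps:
M = -91 (M = -13*7 = -91)
K(8) - M = 8 - 1*(-91) = 8 + 91 = 99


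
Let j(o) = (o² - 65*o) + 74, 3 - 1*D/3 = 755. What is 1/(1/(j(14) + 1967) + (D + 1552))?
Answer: -1327/934207 ≈ -0.0014205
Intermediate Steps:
D = -2256 (D = 9 - 3*755 = 9 - 2265 = -2256)
j(o) = 74 + o² - 65*o
1/(1/(j(14) + 1967) + (D + 1552)) = 1/(1/((74 + 14² - 65*14) + 1967) + (-2256 + 1552)) = 1/(1/((74 + 196 - 910) + 1967) - 704) = 1/(1/(-640 + 1967) - 704) = 1/(1/1327 - 704) = 1/(-934207/1327) = -1327/934207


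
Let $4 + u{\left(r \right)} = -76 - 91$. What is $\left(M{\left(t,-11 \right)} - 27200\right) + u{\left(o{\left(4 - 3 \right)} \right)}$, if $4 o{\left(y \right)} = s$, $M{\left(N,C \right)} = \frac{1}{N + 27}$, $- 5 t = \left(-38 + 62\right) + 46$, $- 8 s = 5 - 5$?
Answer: $- \frac{355822}{13} \approx -27371.0$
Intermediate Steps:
$s = 0$ ($s = - \frac{5 - 5}{8} = \left(- \frac{1}{8}\right) 0 = 0$)
$t = -14$ ($t = - \frac{\left(-38 + 62\right) + 46}{5} = - \frac{24 + 46}{5} = \left(- \frac{1}{5}\right) 70 = -14$)
$M{\left(N,C \right)} = \frac{1}{27 + N}$
$o{\left(y \right)} = 0$ ($o{\left(y \right)} = \frac{1}{4} \cdot 0 = 0$)
$u{\left(r \right)} = -171$ ($u{\left(r \right)} = -4 - 167 = -171$)
$\left(M{\left(t,-11 \right)} - 27200\right) + u{\left(o{\left(4 - 3 \right)} \right)} = \left(\frac{1}{27 - 14} - 27200\right) - 171 = \left(\frac{1}{13} - 27200\right) - 171 = - \frac{353599}{13} - 171 = - \frac{355822}{13}$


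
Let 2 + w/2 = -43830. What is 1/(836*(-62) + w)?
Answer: -1/139496 ≈ -7.1687e-6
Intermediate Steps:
w = -87664 (w = -4 + 2*(-43830) = -4 - 87660 = -87664)
1/(836*(-62) + w) = 1/(836*(-62) - 87664) = 1/(-51832 - 87664) = 1/(-139496) = -1/139496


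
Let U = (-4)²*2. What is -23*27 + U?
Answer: -589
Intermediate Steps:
U = 32 (U = 16*2 = 32)
-23*27 + U = -23*27 + 32 = -621 + 32 = -589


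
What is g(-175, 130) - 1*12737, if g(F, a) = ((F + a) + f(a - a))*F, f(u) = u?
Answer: -4862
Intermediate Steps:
g(F, a) = F*(F + a) (g(F, a) = ((F + a) + (a - a))*F = ((F + a) + 0)*F = (F + a)*F = F*(F + a))
g(-175, 130) - 1*12737 = -175*(-175 + 130) - 1*12737 = -175*(-45) - 12737 = 7875 - 12737 = -4862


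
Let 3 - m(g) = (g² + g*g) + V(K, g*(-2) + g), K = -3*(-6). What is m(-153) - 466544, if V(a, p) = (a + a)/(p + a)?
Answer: -9753825/19 ≈ -5.1336e+5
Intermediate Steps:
K = 18
V(a, p) = 2*a/(a + p) (V(a, p) = (2*a)/(a + p) = 2*a/(a + p))
m(g) = 3 - 36/(18 - g) - 2*g² (m(g) = 3 - ((g² + g*g) + 2*18/(18 + (g*(-2) + g))) = 3 - ((g² + g²) + 2*18/(18 + (-2*g + g))) = 3 - (2*g² + 2*18/(18 - g)) = 3 - (2*g² + 36/(18 - g)) = 3 + (-36/(18 - g) - 2*g²) = 3 - 36/(18 - g) - 2*g²)
m(-153) - 466544 = (36 + (-18 - 153)*(3 - 2*(-153)²))/(-18 - 153) - 466544 = (36 - 171*(3 - 2*23409))/(-171) - 466544 = -(36 - 171*(3 - 46818))/171 - 466544 = -(36 - 171*(-46815))/171 - 466544 = -(36 + 8005365)/171 - 466544 = -1/171*8005401 - 466544 = -889489/19 - 466544 = -9753825/19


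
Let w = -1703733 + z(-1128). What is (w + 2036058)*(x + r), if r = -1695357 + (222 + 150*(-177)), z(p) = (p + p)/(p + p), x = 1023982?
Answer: -231864847178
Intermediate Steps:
z(p) = 1 (z(p) = (2*p)/((2*p)) = (2*p)*(1/(2*p)) = 1)
w = -1703732 (w = -1703733 + 1 = -1703732)
r = -1721685 (r = -1695357 + (222 - 26550) = -1695357 - 26328 = -1721685)
(w + 2036058)*(x + r) = (-1703732 + 2036058)*(1023982 - 1721685) = 332326*(-697703) = -231864847178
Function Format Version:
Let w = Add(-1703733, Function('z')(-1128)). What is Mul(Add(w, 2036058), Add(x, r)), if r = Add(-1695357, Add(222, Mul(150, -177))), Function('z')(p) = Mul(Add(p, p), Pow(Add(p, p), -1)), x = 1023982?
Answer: -231864847178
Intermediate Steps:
Function('z')(p) = 1 (Function('z')(p) = Mul(Mul(2, p), Pow(Mul(2, p), -1)) = Mul(Mul(2, p), Mul(Rational(1, 2), Pow(p, -1))) = 1)
w = -1703732 (w = Add(-1703733, 1) = -1703732)
r = -1721685 (r = Add(-1695357, Add(222, -26550)) = Add(-1695357, -26328) = -1721685)
Mul(Add(w, 2036058), Add(x, r)) = Mul(Add(-1703732, 2036058), Add(1023982, -1721685)) = Mul(332326, -697703) = -231864847178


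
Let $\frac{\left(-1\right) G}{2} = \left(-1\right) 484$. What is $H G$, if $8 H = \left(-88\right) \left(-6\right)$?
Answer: $63888$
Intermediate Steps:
$H = 66$ ($H = \frac{\left(-88\right) \left(-6\right)}{8} = \frac{1}{8} \cdot 528 = 66$)
$G = 968$ ($G = - 2 \left(\left(-1\right) 484\right) = \left(-2\right) \left(-484\right) = 968$)
$H G = 66 \cdot 968 = 63888$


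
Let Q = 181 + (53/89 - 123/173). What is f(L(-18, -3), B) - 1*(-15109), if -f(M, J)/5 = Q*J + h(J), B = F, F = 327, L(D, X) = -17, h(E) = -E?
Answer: -4295796797/15397 ≈ -2.7900e+5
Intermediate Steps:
Q = 2785079/15397 (Q = 181 + (53*(1/89) - 123*1/173) = 181 + (53/89 - 123/173) = 181 - 1778/15397 = 2785079/15397 ≈ 180.88)
B = 327
f(M, J) = -13848410*J/15397 (f(M, J) = -5*(2785079*J/15397 - J) = -13848410*J/15397)
f(L(-18, -3), B) - 1*(-15109) = -13848410/15397*327 - 1*(-15109) = -4528430070/15397 + 15109 = -4295796797/15397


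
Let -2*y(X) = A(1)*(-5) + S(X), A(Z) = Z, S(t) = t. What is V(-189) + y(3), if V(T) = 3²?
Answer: 10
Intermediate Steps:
V(T) = 9
y(X) = 5/2 - X/2 (y(X) = -(1*(-5) + X)/2 = -(-5 + X)/2 = 5/2 - X/2)
V(-189) + y(3) = 9 + (5/2 - ½*3) = 9 + (5/2 - 3/2) = 9 + 1 = 10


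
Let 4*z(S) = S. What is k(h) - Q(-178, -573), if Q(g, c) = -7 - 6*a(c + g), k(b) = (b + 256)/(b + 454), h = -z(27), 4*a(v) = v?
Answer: -4003577/3578 ≈ -1118.9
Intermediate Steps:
a(v) = v/4
z(S) = S/4
h = -27/4 ≈ -6.7500
k(b) = (256 + b)/(454 + b)
Q(g, c) = -7 - 3*c/2 - 3*g/2 (Q(g, c) = -7 - 3*(c + g)/2 = -7 - 6*(c/4 + g/4) = -7 + (-3*c/2 - 3*g/2) = -7 - 3*c/2 - 3*g/2)
k(h) - Q(-178, -573) = (256 - 27/4)/(454 - 27/4) - (-7 - 3/2*(-573) - 3/2*(-178)) = (997/4)/(1789/4) - (-7 + 1719/2 + 267) = (4/1789)*(997/4) - 1*2239/2 = 997/1789 - 2239/2 = -4003577/3578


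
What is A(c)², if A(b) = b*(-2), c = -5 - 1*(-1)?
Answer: 64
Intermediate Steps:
c = -4 (c = -5 + 1 = -4)
A(b) = -2*b
A(c)² = (-2*(-4))² = 8² = 64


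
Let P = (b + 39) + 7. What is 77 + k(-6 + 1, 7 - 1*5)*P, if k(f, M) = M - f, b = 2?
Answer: 413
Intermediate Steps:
P = 48 (P = (2 + 39) + 7 = 41 + 7 = 48)
77 + k(-6 + 1, 7 - 1*5)*P = 77 + ((7 - 1*5) - (-6 + 1))*48 = 77 + ((7 - 5) - 1*(-5))*48 = 77 + (2 + 5)*48 = 77 + 7*48 = 77 + 336 = 413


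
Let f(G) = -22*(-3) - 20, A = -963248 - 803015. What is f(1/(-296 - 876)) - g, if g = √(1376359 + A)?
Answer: 46 - 4*I*√24369 ≈ 46.0 - 624.42*I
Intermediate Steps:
A = -1766263
f(G) = 46 (f(G) = 66 - 20 = 46)
g = 4*I*√24369 (g = √(1376359 - 1766263) = √(-389904) = 4*I*√24369 ≈ 624.42*I)
f(1/(-296 - 876)) - g = 46 - 4*I*√24369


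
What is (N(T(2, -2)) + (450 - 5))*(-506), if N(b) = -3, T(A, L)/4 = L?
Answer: -223652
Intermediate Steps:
T(A, L) = 4*L
(N(T(2, -2)) + (450 - 5))*(-506) = (-3 + (450 - 5))*(-506) = (-3 + 445)*(-506) = 442*(-506) = -223652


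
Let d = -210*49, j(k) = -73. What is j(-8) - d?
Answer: 10217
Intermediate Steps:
d = -10290
j(-8) - d = -73 - 1*(-10290) = -73 + 10290 = 10217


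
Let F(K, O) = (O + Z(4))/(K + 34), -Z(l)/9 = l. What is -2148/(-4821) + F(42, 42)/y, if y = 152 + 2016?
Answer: 58991765/132391088 ≈ 0.44559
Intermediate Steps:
y = 2168
Z(l) = -9*l
F(K, O) = (-36 + O)/(34 + K) (F(K, O) = (O - 9*4)/(K + 34) = (O - 36)/(34 + K) = (-36 + O)/(34 + K))
-2148/(-4821) + F(42, 42)/y = -2148/(-4821) + ((-36 + 42)/(34 + 42))/2168 = -2148*(-1/4821) + (6/76)*(1/2168) = 716/1607 + ((1/76)*6)*(1/2168) = 716/1607 + (3/38)*(1/2168) = 716/1607 + 3/82384 = 58991765/132391088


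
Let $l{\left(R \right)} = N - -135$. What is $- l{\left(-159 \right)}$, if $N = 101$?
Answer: $-236$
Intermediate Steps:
$l{\left(R \right)} = 236$ ($l{\left(R \right)} = 101 - -135 = 101 + 135 = 236$)
$- l{\left(-159 \right)} = \left(-1\right) 236 = -236$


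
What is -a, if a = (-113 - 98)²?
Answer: -44521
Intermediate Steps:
a = 44521 (a = (-211)² = 44521)
-a = -1*44521 = -44521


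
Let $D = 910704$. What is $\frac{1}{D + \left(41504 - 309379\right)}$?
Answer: $\frac{1}{642829} \approx 1.5556 \cdot 10^{-6}$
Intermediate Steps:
$\frac{1}{D + \left(41504 - 309379\right)} = \frac{1}{910704 + \left(41504 - 309379\right)} = \frac{1}{910704 - 267875} = \frac{1}{642829}$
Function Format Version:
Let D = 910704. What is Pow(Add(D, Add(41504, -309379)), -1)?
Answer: Rational(1, 642829) ≈ 1.5556e-6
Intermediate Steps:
Pow(Add(D, Add(41504, -309379)), -1) = Pow(Add(910704, Add(41504, -309379)), -1) = Pow(Add(910704, -267875), -1) = Pow(642829, -1) = Rational(1, 642829)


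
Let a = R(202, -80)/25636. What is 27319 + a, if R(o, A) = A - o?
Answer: 350174801/12818 ≈ 27319.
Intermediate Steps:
a = -141/12818 (a = (-80 - 1*202)/25636 = (-80 - 202)*(1/25636) = -282*1/25636 = -141/12818 ≈ -0.011000)
27319 + a = 27319 - 141/12818 = 350174801/12818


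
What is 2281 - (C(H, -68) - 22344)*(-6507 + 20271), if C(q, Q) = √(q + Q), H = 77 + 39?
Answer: 307545097 - 55056*√3 ≈ 3.0745e+8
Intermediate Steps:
H = 116
C(q, Q) = √(Q + q)
2281 - (C(H, -68) - 22344)*(-6507 + 20271) = 2281 - (√(-68 + 116) - 22344)*(-6507 + 20271) = 2281 - (√48 - 22344)*13764 = 2281 - (4*√3 - 22344)*13764 = 2281 - (-22344 + 4*√3)*13764 = 2281 - (-307542816 + 55056*√3) = 2281 + (307542816 - 55056*√3) = 307545097 - 55056*√3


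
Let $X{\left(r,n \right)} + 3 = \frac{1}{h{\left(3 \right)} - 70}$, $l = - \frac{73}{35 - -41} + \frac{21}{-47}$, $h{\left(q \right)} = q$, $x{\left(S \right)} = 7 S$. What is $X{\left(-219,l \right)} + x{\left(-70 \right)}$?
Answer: $- \frac{33032}{67} \approx -493.02$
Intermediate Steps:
$l = - \frac{5027}{3572}$ ($l = - \frac{73}{35 + 41} + 21 \left(- \frac{1}{47}\right) = - \frac{73}{76} - \frac{21}{47} = - \frac{5027}{3572} \approx -1.4073$)
$X{\left(r,n \right)} = - \frac{202}{67}$ ($X{\left(r,n \right)} = -3 + \frac{1}{3 - 70} = -3 + \frac{1}{-67} = -3 - \frac{1}{67} = - \frac{202}{67}$)
$X{\left(-219,l \right)} + x{\left(-70 \right)} = - \frac{202}{67} + 7 \left(-70\right) = - \frac{202}{67} - 490 = - \frac{33032}{67}$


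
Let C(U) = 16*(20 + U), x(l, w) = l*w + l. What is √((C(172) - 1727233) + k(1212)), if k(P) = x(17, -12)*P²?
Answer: I*√276416689 ≈ 16626.0*I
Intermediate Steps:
x(l, w) = l + l*w
C(U) = 320 + 16*U
k(P) = -187*P² (k(P) = (17*(1 - 12))*P² = (17*(-11))*P² = -187*P²)
√((C(172) - 1727233) + k(1212)) = √(((320 + 16*172) - 1727233) - 187*1212²) = √(((320 + 2752) - 1727233) - 187*1468944) = √((3072 - 1727233) - 274692528) = √(-1724161 - 274692528) = √(-276416689) = I*√276416689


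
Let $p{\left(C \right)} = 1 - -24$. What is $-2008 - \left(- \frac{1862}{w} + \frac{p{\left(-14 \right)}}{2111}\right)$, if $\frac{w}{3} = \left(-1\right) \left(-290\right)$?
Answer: $- \frac{1841961814}{918285} \approx -2005.9$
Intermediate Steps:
$p{\left(C \right)} = 25$ ($p{\left(C \right)} = 1 + 24 = 25$)
$w = 870$ ($w = 3 \left(\left(-1\right) \left(-290\right)\right) = 3 \cdot 290 = 870$)
$-2008 - \left(- \frac{1862}{w} + \frac{p{\left(-14 \right)}}{2111}\right) = -2008 - \left(- \frac{1862}{870} + \frac{25}{2111}\right) = -2008 - \left(\left(-1862\right) \frac{1}{870} + 25 \cdot \frac{1}{2111}\right) = -2008 - \left(- \frac{931}{435} + \frac{25}{2111}\right) = -2008 - - \frac{1954466}{918285} = -2008 + \frac{1954466}{918285} = - \frac{1841961814}{918285}$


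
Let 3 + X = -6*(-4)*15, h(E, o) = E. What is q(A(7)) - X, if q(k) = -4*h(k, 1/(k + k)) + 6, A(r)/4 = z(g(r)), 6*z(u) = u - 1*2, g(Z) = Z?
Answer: -1093/3 ≈ -364.33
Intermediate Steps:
z(u) = -1/3 + u/6 (z(u) = (u - 1*2)/6 = (u - 2)/6 = (-2 + u)/6 = -1/3 + u/6)
A(r) = -4/3 + 2*r/3 (A(r) = 4*(-1/3 + r/6) = -4/3 + 2*r/3)
X = 357 (X = -3 - 6*(-4)*15 = -3 + 24*15 = -3 + 360 = 357)
q(k) = 6 - 4*k (q(k) = -4*k + 6 = 6 - 4*k)
q(A(7)) - X = (6 - 4*(-4/3 + (2/3)*7)) - 1*357 = (6 - 4*(-4/3 + 14/3)) - 357 = (6 - 4*10/3) - 357 = (6 - 40/3) - 357 = -22/3 - 357 = -1093/3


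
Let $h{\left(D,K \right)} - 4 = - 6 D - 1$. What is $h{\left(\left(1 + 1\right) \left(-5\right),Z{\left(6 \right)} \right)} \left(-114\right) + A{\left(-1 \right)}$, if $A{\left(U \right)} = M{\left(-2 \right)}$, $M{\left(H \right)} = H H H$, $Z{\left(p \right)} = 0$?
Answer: $-7190$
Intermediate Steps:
$M{\left(H \right)} = H^{3}$ ($M{\left(H \right)} = H^{2} H = H^{3}$)
$h{\left(D,K \right)} = 3 - 6 D$ ($h{\left(D,K \right)} = 4 - \left(1 + 6 D\right) = 3 - 6 D$)
$A{\left(U \right)} = -8$ ($A{\left(U \right)} = \left(-2\right)^{3} = -8$)
$h{\left(\left(1 + 1\right) \left(-5\right),Z{\left(6 \right)} \right)} \left(-114\right) + A{\left(-1 \right)} = \left(3 - 6 \left(1 + 1\right) \left(-5\right)\right) \left(-114\right) - 8 = \left(3 - 6 \cdot 2 \left(-5\right)\right) \left(-114\right) - 8 = \left(3 - -60\right) \left(-114\right) - 8 = \left(3 + 60\right) \left(-114\right) - 8 = 63 \left(-114\right) - 8 = -7182 - 8 = -7190$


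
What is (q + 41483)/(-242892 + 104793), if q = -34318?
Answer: -7165/138099 ≈ -0.051883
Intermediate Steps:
(q + 41483)/(-242892 + 104793) = (-34318 + 41483)/(-242892 + 104793) = 7165/(-138099) = 7165*(-1/138099) = -7165/138099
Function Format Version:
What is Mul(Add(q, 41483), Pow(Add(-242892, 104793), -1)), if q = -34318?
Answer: Rational(-7165, 138099) ≈ -0.051883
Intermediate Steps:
Mul(Add(q, 41483), Pow(Add(-242892, 104793), -1)) = Mul(Add(-34318, 41483), Pow(Add(-242892, 104793), -1)) = Mul(7165, Pow(-138099, -1)) = Mul(7165, Rational(-1, 138099)) = Rational(-7165, 138099)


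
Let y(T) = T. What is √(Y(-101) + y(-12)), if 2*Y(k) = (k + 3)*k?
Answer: √4937 ≈ 70.264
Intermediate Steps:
Y(k) = k*(3 + k)/2 (Y(k) = ((k + 3)*k)/2 = ((3 + k)*k)/2 = (k*(3 + k))/2 = k*(3 + k)/2)
√(Y(-101) + y(-12)) = √((½)*(-101)*(3 - 101) - 12) = √((½)*(-101)*(-98) - 12) = √(4949 - 12) = √4937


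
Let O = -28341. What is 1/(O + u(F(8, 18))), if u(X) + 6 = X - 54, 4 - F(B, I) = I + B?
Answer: -1/28423 ≈ -3.5183e-5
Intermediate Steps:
F(B, I) = 4 - B - I (F(B, I) = 4 - (I + B) = 4 - (B + I) = 4 + (-B - I) = 4 - B - I)
u(X) = -60 + X (u(X) = -6 + (X - 54) = -6 + (-54 + X) = -60 + X)
1/(O + u(F(8, 18))) = 1/(-28341 + (-60 + (4 - 1*8 - 1*18))) = 1/(-28341 + (-60 + (4 - 8 - 18))) = 1/(-28341 + (-60 - 22)) = 1/(-28341 - 82) = 1/(-28423) = -1/28423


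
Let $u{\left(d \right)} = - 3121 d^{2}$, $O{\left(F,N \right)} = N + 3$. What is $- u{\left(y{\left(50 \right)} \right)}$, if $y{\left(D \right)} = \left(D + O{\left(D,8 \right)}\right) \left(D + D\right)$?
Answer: $116132410000$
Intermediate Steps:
$O{\left(F,N \right)} = 3 + N$
$y{\left(D \right)} = 2 D \left(11 + D\right)$ ($y{\left(D \right)} = \left(D + \left(3 + 8\right)\right) \left(D + D\right) = \left(D + 11\right) 2 D = \left(11 + D\right) 2 D = 2 D \left(11 + D\right)$)
$- u{\left(y{\left(50 \right)} \right)} = - \left(-3121\right) \left(2 \cdot 50 \left(11 + 50\right)\right)^{2} = - \left(-3121\right) \left(2 \cdot 50 \cdot 61\right)^{2} = - \left(-3121\right) 6100^{2} = - \left(-3121\right) 37210000 = \left(-1\right) \left(-116132410000\right) = 116132410000$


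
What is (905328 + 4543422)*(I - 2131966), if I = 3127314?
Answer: 5423402415000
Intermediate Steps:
(905328 + 4543422)*(I - 2131966) = (905328 + 4543422)*(3127314 - 2131966) = 5448750*995348 = 5423402415000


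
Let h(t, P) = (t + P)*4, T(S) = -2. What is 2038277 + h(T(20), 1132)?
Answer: 2042797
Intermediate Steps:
h(t, P) = 4*P + 4*t (h(t, P) = (P + t)*4 = 4*P + 4*t)
2038277 + h(T(20), 1132) = 2038277 + (4*1132 + 4*(-2)) = 2038277 + (4528 - 8) = 2038277 + 4520 = 2042797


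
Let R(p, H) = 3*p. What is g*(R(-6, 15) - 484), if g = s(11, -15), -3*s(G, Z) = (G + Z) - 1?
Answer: -2510/3 ≈ -836.67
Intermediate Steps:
s(G, Z) = ⅓ - G/3 - Z/3 (s(G, Z) = -((G + Z) - 1)/3 = -(-1 + G + Z)/3 = ⅓ - G/3 - Z/3)
g = 5/3 (g = ⅓ - ⅓*11 - ⅓*(-15) = ⅓ - 11/3 + 5 = 5/3 ≈ 1.6667)
g*(R(-6, 15) - 484) = 5*(3*(-6) - 484)/3 = 5*(-18 - 484)/3 = (5/3)*(-502) = -2510/3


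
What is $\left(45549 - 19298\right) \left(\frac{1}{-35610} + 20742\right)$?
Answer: $\frac{19389582371369}{35610} \approx 5.445 \cdot 10^{8}$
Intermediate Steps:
$\left(45549 - 19298\right) \left(\frac{1}{-35610} + 20742\right) = 26251 \left(- \frac{1}{35610} + 20742\right) = 26251 \cdot \frac{738622619}{35610} = \frac{19389582371369}{35610}$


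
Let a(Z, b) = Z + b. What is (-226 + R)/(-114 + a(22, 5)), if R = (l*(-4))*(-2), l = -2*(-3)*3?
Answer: 82/87 ≈ 0.94253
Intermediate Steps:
l = 18 (l = 6*3 = 18)
R = 144 (R = (18*(-4))*(-2) = -72*(-2) = 144)
(-226 + R)/(-114 + a(22, 5)) = (-226 + 144)/(-114 + (22 + 5)) = -82/(-114 + 27) = -82/(-87) = -82*(-1/87) = 82/87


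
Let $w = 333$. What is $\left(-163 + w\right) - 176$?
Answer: $-6$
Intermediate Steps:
$\left(-163 + w\right) - 176 = \left(-163 + 333\right) - 176 = 170 - 176 = -6$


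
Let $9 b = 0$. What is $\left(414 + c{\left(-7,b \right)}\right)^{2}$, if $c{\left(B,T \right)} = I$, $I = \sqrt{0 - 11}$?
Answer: $\left(414 + i \sqrt{11}\right)^{2} \approx 1.7139 \cdot 10^{5} + 2746.0 i$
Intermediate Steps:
$b = 0$ ($b = \frac{1}{9} \cdot 0 = 0$)
$I = i \sqrt{11}$ ($I = \sqrt{-11} = i \sqrt{11} \approx 3.3166 i$)
$c{\left(B,T \right)} = i \sqrt{11}$
$\left(414 + c{\left(-7,b \right)}\right)^{2} = \left(414 + i \sqrt{11}\right)^{2}$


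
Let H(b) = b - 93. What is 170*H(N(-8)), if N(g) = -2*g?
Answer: -13090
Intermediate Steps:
H(b) = -93 + b
170*H(N(-8)) = 170*(-93 - 2*(-8)) = 170*(-93 + 16) = 170*(-77) = -13090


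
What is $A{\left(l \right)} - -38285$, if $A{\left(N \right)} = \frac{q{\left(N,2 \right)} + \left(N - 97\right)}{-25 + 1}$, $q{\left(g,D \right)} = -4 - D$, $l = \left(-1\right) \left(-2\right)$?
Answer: $\frac{918941}{24} \approx 38289.0$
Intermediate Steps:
$l = 2$
$A{\left(N \right)} = \frac{103}{24} - \frac{N}{24}$ ($A{\left(N \right)} = \frac{\left(-4 - 2\right) + \left(N - 97\right)}{-25 + 1} = \frac{\left(-4 - 2\right) + \left(-97 + N\right)}{-24} = \left(-6 + \left(-97 + N\right)\right) \left(- \frac{1}{24}\right) = \left(-103 + N\right) \left(- \frac{1}{24}\right) = \frac{103}{24} - \frac{N}{24}$)
$A{\left(l \right)} - -38285 = \left(\frac{103}{24} - \frac{1}{12}\right) - -38285 = \left(\frac{103}{24} - \frac{1}{12}\right) + 38285 = \frac{101}{24} + 38285 = \frac{918941}{24}$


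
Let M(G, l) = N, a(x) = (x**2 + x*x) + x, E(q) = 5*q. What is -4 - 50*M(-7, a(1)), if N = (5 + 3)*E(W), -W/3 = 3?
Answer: 17996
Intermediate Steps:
W = -9 (W = -3*3 = -9)
N = -360 (N = (5 + 3)*(5*(-9)) = 8*(-45) = -360)
a(x) = x + 2*x**2 (a(x) = (x**2 + x**2) + x = 2*x**2 + x = x + 2*x**2)
M(G, l) = -360
-4 - 50*M(-7, a(1)) = -4 - 50*(-360) = -4 + 18000 = 17996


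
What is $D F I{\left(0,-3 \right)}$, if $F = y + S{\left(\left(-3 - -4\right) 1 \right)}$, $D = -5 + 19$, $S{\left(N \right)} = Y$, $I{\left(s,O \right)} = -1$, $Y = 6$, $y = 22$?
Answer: $-392$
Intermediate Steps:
$S{\left(N \right)} = 6$
$D = 14$
$F = 28$ ($F = 22 + 6 = 28$)
$D F I{\left(0,-3 \right)} = 14 \cdot 28 \left(-1\right) = 392 \left(-1\right) = -392$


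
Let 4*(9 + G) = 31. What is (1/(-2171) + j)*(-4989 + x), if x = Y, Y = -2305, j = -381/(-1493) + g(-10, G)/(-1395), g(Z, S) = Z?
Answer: -1727519625272/904323537 ≈ -1910.3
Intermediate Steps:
G = -5/4 (G = -9 + (¼)*31 = -9 + 31/4 = -5/4 ≈ -1.2500)
j = 109285/416547 (j = -381/(-1493) - 10/(-1395) = -381*(-1/1493) - 10*(-1/1395) = 381/1493 + 2/279 = 109285/416547 ≈ 0.26236)
x = -2305
(1/(-2171) + j)*(-4989 + x) = (1/(-2171) + 109285/416547)*(-4989 - 2305) = (-1/2171 + 109285/416547)*(-7294) = (236841188/904323537)*(-7294) = -1727519625272/904323537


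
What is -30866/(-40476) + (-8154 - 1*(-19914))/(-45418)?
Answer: 231468557/459584742 ≈ 0.50365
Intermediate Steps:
-30866/(-40476) + (-8154 - 1*(-19914))/(-45418) = -30866*(-1/40476) + (-8154 + 19914)*(-1/45418) = 15433/20238 + 11760*(-1/45418) = 15433/20238 - 5880/22709 = 231468557/459584742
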